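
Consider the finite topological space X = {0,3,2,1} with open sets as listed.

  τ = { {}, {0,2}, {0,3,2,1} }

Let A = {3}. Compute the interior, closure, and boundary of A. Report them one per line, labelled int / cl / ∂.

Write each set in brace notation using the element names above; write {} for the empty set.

int(A) = {}
cl(A)  = {3,1}
∂A     = {3,1}

U open, U⊆A: {}. int(A) = ⋃ = {}
X∖A={0,2,1}, int(X∖A)={0,2}, hence cl(A)={3,1}
∂A: remove int from cl → {3,1}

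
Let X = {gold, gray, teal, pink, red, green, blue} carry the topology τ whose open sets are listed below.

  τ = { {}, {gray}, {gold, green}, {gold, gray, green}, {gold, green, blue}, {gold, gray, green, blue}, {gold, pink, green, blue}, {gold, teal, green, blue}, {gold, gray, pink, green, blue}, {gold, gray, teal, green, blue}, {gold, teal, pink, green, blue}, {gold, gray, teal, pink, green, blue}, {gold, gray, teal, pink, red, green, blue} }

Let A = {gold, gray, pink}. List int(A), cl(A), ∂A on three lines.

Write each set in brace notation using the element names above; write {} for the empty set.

open subsets of A: {}, {gray}; so int(A) = {gray}
closure: X∖int(X∖A) = X∖{} = {gold, gray, teal, pink, red, green, blue}
∂A = {gold, gray, teal, pink, red, green, blue} minus {gray} = {gold, teal, pink, red, green, blue}

int(A) = {gray}
cl(A)  = {gold, gray, teal, pink, red, green, blue}
∂A     = {gold, teal, pink, red, green, blue}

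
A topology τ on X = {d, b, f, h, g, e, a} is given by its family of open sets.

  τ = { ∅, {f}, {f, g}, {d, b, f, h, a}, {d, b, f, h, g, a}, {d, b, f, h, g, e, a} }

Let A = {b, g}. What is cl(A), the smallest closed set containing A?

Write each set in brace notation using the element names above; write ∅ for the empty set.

complement {d, f, h, e, a}; its interior {f}; cl(A) = X∖{f} = {d, b, h, g, e, a}

{d, b, h, g, e, a}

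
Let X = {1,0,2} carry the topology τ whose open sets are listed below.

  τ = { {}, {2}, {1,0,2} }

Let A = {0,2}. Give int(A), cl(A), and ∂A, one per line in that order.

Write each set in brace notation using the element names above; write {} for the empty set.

opens ⊆ A: {}, {2}; union → int = {2}
complement {1}; its interior {}; cl(A) = X∖{} = {1,0,2}
boundary = {1,0,2} ∖ {2} = {1,0}

int(A) = {2}
cl(A)  = {1,0,2}
∂A     = {1,0}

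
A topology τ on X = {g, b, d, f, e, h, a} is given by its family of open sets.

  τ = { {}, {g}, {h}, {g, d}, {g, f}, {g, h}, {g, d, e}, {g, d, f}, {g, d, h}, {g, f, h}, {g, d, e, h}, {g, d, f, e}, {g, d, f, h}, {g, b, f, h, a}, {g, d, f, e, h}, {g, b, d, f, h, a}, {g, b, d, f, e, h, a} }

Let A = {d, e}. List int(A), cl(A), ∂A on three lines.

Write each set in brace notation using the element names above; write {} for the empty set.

int(A) = {}
cl(A)  = {d, e}
∂A     = {d, e}

interior: largest open inside A is {} (from {})
cl via duality: int({g, b, f, h, a}) = {g, b, f, h, a}, so X∖{g, b, f, h, a} = {d, e}
cl∖int = {d, e}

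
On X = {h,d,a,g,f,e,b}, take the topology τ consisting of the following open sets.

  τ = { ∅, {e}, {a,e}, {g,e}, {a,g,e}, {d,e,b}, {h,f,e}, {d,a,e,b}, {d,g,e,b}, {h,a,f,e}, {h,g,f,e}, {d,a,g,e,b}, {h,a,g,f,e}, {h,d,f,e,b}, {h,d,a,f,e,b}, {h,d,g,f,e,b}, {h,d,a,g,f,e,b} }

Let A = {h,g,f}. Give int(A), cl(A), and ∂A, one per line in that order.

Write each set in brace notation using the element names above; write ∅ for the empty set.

opens ⊆ A: ∅; union → int = ∅
complement {d,a,e,b}; its interior {d,a,e,b}; cl(A) = X∖{d,a,e,b} = {h,g,f}
boundary = {h,g,f} ∖ ∅ = {h,g,f}

int(A) = ∅
cl(A)  = {h,g,f}
∂A     = {h,g,f}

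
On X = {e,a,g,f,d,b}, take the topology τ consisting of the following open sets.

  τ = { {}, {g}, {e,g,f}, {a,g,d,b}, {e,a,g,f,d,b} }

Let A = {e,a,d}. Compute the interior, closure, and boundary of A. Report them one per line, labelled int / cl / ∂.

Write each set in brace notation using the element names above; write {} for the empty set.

int(A) = {}
cl(A)  = {e,a,f,d,b}
∂A     = {e,a,f,d,b}

open subsets of A: {}; so int(A) = {}
closure: X∖int(X∖A) = X∖{g} = {e,a,f,d,b}
∂A = {e,a,f,d,b} minus {} = {e,a,f,d,b}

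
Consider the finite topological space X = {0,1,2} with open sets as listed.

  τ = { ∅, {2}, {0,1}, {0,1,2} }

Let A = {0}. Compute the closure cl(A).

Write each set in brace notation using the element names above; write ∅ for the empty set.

{0,1}

closure: X∖int(X∖A) = X∖{2} = {0,1}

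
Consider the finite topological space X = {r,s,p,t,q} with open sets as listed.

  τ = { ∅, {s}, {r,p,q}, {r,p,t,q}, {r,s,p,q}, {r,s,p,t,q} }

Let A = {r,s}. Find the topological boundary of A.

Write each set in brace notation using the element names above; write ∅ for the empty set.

open subsets of A: ∅, {s}; so int(A) = {s}
closure: X∖int(X∖A) = X∖∅ = {r,s,p,t,q}
∂A = {r,s,p,t,q} minus {s} = {r,p,t,q}

{r,p,t,q}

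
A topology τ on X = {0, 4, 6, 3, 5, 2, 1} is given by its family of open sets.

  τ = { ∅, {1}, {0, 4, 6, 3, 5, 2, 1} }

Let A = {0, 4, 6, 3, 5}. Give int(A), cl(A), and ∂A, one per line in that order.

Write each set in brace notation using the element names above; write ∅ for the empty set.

open subsets of A: ∅; so int(A) = ∅
closure: X∖int(X∖A) = X∖{1} = {0, 4, 6, 3, 5, 2}
∂A = {0, 4, 6, 3, 5, 2} minus ∅ = {0, 4, 6, 3, 5, 2}

int(A) = ∅
cl(A)  = {0, 4, 6, 3, 5, 2}
∂A     = {0, 4, 6, 3, 5, 2}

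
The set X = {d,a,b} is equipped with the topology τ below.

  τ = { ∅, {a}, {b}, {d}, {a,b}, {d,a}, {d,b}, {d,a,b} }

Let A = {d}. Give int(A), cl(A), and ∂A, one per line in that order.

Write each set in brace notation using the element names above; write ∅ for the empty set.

int(A) = {d}
cl(A)  = {d}
∂A     = ∅

opens ⊆ A: ∅, {d}; union → int = {d}
complement {a,b}; its interior {a,b}; cl(A) = X∖{a,b} = {d}
boundary = {d} ∖ {d} = ∅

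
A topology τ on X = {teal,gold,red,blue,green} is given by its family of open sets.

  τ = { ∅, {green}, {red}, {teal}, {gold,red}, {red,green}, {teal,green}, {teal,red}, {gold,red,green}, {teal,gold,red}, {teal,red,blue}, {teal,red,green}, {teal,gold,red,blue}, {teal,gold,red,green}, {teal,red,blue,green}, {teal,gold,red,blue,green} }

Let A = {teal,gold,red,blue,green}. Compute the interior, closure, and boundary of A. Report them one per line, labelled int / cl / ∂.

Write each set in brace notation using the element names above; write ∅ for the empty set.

int(A) = {teal,gold,red,blue,green}
cl(A)  = {teal,gold,red,blue,green}
∂A     = ∅

U open, U⊆A: ∅, {green}, {red}, {teal}, {gold,red}, {teal,green}, {teal,red}, {red,green}, {teal,red,green}, {teal,red,blue}, {gold,red,green}, {teal,gold,red}, {teal,gold,red,blue}, {teal,gold,red,green}, {teal,red,blue,green}, {teal,gold,red,blue,green}. int(A) = ⋃ = {teal,gold,red,blue,green}
X∖A=∅, int(X∖A)=∅, hence cl(A)={teal,gold,red,blue,green}
∂A: remove int from cl → ∅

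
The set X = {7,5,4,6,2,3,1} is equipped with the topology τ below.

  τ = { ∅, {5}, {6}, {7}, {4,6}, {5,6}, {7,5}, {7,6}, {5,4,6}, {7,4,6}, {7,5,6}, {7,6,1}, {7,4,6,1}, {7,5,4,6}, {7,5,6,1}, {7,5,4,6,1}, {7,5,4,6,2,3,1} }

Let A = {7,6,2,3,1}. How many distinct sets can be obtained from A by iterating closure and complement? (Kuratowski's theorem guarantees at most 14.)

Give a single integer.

closure: X∖int(X∖A) = X∖{5} = {7,4,6,2,3,1}
Let k=closure and c=complement:
  1. A     = {7,6,2,3,1}
  2. kA    = {7,4,6,2,3,1}
  3. cA    = {5,4}
  4. ckA   = {5}
  5. kcA   = {5,4,2,3}
  6. kckA  = {5,2,3}
  7. ckcA  = {7,6,1}
  8. ckckA = {7,4,6,1}
— saturated at 8

8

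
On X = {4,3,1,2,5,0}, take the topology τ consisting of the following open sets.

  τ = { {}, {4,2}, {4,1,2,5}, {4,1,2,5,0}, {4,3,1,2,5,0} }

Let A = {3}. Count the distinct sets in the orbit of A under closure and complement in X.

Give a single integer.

4

cl via duality: int({4,1,2,5,0}) = {4,1,2,5,0}, so X∖{4,1,2,5,0} = {3}
Write k for closure, c for complement:
  1. A     = {3}
  2. cA    = {4,1,2,5,0}
  3. kcA   = {4,3,1,2,5,0}
  4. ckcA  = {}
applying k or c yields no new set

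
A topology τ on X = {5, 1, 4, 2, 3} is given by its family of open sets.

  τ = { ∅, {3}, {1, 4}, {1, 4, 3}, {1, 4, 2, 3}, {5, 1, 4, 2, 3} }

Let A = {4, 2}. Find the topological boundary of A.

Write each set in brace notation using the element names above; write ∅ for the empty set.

{5, 1, 4, 2}

open subsets of A: ∅; so int(A) = ∅
closure: X∖int(X∖A) = X∖{3} = {5, 1, 4, 2}
∂A = {5, 1, 4, 2} minus ∅ = {5, 1, 4, 2}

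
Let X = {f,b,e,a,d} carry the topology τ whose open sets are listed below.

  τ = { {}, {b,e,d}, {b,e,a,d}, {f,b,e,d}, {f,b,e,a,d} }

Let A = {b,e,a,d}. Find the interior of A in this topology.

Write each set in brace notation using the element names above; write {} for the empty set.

interior: largest open inside A is {b,e,a,d} (from {}, {b,e,d}, {b,e,a,d})

{b,e,a,d}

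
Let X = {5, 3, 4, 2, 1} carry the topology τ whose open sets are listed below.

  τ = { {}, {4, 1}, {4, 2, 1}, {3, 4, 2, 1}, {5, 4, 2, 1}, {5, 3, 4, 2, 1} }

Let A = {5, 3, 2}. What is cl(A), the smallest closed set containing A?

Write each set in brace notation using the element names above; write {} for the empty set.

closure: X∖int(X∖A) = X∖{4, 1} = {5, 3, 2}

{5, 3, 2}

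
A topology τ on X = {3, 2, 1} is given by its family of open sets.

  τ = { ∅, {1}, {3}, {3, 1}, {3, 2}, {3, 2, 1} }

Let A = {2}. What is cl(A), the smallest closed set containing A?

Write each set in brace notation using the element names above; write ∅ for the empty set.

X∖A={3, 1}, int(X∖A)={3, 1}, hence cl(A)={2}

{2}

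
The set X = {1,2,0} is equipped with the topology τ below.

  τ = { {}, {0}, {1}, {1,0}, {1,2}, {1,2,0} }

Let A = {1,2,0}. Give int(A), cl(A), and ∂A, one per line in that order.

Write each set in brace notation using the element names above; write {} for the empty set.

opens ⊆ A: {}, {0}, {1}, {1,2}, {1,0}, {1,2,0}; union → int = {1,2,0}
complement {}; its interior {}; cl(A) = X∖{} = {1,2,0}
boundary = {1,2,0} ∖ {1,2,0} = {}

int(A) = {1,2,0}
cl(A)  = {1,2,0}
∂A     = {}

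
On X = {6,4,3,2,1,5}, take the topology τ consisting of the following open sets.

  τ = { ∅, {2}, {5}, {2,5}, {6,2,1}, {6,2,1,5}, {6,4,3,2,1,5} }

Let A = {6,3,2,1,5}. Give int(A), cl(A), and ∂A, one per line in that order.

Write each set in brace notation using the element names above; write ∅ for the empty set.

int(A) = {6,2,1,5}
cl(A)  = {6,4,3,2,1,5}
∂A     = {4,3}

opens ⊆ A: ∅, {2}, {5}, {2,5}, {6,2,1}, {6,2,1,5}; union → int = {6,2,1,5}
complement {4}; its interior ∅; cl(A) = X∖∅ = {6,4,3,2,1,5}
boundary = {6,4,3,2,1,5} ∖ {6,2,1,5} = {4,3}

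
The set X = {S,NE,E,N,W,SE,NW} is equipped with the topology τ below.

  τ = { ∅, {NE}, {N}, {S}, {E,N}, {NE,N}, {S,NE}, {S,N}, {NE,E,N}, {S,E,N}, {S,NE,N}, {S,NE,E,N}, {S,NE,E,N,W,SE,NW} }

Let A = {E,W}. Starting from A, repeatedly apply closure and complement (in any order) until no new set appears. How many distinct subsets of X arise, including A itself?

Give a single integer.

closure: X∖int(X∖A) = X∖{S,NE,N} = {E,W,SE,NW}
Let k=closure and c=complement:
  1. A     = {E,W}
  2. kA    = {E,W,SE,NW}
  3. cA    = {S,NE,N,SE,NW}
  4. ckA   = {S,NE,N}
  5. kcA   = {S,NE,E,N,W,SE,NW}
  6. ckcA  = ∅
— saturated at 6

6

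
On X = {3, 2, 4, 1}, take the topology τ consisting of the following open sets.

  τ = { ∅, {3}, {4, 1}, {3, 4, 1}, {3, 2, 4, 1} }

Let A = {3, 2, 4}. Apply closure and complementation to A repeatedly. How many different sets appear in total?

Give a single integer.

8

closure: X∖int(X∖A) = X∖∅ = {3, 2, 4, 1}
Let k=closure and c=complement:
  1. A     = {3, 2, 4}
  2. kA    = {3, 2, 4, 1}
  3. cA    = {1}
  4. ckA   = ∅
  5. kcA   = {2, 4, 1}
  6. ckcA  = {3}
  7. kckcA = {3, 2}
  8. ckckcA = {4, 1}
— saturated at 8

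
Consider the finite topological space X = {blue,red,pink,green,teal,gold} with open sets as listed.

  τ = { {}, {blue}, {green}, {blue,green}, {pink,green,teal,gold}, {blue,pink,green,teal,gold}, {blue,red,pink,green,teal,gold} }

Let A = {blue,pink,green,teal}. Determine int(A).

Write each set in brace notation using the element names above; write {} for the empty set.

{blue,green}

interior: largest open inside A is {blue,green} (from {}, {blue}, {green}, {blue,green})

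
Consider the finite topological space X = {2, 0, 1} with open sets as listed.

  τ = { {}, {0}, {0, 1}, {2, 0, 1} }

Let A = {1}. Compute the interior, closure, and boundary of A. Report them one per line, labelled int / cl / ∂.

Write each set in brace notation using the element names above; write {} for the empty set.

interior: largest open inside A is {} (from {})
cl via duality: int({2, 0}) = {0}, so X∖{0} = {2, 1}
cl∖int = {2, 1}

int(A) = {}
cl(A)  = {2, 1}
∂A     = {2, 1}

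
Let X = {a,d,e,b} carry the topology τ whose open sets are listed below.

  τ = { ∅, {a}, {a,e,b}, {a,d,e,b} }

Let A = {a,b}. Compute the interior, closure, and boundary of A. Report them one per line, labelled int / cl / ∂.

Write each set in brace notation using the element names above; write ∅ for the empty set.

U open, U⊆A: ∅, {a}. int(A) = ⋃ = {a}
X∖A={d,e}, int(X∖A)=∅, hence cl(A)={a,d,e,b}
∂A: remove int from cl → {d,e,b}

int(A) = {a}
cl(A)  = {a,d,e,b}
∂A     = {d,e,b}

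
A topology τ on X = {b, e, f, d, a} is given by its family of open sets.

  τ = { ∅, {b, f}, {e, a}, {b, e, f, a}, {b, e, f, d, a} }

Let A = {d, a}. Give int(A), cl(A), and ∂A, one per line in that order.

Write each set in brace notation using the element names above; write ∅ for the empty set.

int(A) = ∅
cl(A)  = {e, d, a}
∂A     = {e, d, a}

interior: largest open inside A is ∅ (from ∅)
cl via duality: int({b, e, f}) = {b, f}, so X∖{b, f} = {e, d, a}
cl∖int = {e, d, a}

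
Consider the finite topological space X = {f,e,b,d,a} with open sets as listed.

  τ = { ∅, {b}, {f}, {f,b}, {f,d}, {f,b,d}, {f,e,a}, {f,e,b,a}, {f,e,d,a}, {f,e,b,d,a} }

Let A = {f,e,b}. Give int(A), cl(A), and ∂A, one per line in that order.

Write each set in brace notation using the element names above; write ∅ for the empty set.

int(A) = {f,b}
cl(A)  = {f,e,b,d,a}
∂A     = {e,d,a}

interior: largest open inside A is {f,b} (from ∅, {f}, {b}, {f,b})
cl via duality: int({d,a}) = ∅, so X∖∅ = {f,e,b,d,a}
cl∖int = {e,d,a}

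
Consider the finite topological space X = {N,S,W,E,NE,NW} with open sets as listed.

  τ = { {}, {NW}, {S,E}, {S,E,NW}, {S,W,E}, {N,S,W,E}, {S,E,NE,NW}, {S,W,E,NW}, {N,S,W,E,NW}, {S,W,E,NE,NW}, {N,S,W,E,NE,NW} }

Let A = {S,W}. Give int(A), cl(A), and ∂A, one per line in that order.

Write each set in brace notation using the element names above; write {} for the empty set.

int(A) = {}
cl(A)  = {N,S,W,E,NE}
∂A     = {N,S,W,E,NE}

open subsets of A: {}; so int(A) = {}
closure: X∖int(X∖A) = X∖{NW} = {N,S,W,E,NE}
∂A = {N,S,W,E,NE} minus {} = {N,S,W,E,NE}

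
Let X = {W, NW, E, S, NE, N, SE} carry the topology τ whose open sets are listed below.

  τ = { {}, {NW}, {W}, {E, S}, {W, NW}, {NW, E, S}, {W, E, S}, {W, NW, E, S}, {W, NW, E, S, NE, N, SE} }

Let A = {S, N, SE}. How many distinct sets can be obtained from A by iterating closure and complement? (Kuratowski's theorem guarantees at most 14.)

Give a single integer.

8

cl via duality: int({W, NW, E, NE}) = {W, NW}, so X∖{W, NW} = {E, S, NE, N, SE}
Write k for closure, c for complement:
  1. A     = {S, N, SE}
  2. kA    = {E, S, NE, N, SE}
  3. cA    = {W, NW, E, NE}
  4. ckA   = {W, NW}
  5. kcA   = {W, NW, E, S, NE, N, SE}
  6. kckA  = {W, NW, NE, N, SE}
  7. ckcA  = {}
  8. ckckA = {E, S}
applying k or c yields no new set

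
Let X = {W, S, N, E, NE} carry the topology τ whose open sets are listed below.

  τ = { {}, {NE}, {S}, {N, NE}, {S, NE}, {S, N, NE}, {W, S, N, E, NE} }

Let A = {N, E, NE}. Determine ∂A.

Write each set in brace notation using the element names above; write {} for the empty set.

{W, E}

opens ⊆ A: {}, {NE}, {N, NE}; union → int = {N, NE}
complement {W, S}; its interior {S}; cl(A) = X∖{S} = {W, N, E, NE}
boundary = {W, N, E, NE} ∖ {N, NE} = {W, E}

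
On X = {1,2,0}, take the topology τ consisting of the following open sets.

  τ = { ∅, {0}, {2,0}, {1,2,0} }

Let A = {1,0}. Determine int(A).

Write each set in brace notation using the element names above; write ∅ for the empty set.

{0}

U open, U⊆A: ∅, {0}. int(A) = ⋃ = {0}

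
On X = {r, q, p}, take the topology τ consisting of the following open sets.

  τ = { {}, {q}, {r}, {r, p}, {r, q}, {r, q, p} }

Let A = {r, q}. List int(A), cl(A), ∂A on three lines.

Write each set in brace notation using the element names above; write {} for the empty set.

open subsets of A: {}, {q}, {r}, {r, q}; so int(A) = {r, q}
closure: X∖int(X∖A) = X∖{} = {r, q, p}
∂A = {r, q, p} minus {r, q} = {p}

int(A) = {r, q}
cl(A)  = {r, q, p}
∂A     = {p}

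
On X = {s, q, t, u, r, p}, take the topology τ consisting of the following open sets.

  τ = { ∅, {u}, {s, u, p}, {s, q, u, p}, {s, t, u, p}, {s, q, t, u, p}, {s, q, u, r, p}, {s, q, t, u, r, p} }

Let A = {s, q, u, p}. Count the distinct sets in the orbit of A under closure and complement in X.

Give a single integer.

4

closure: X∖int(X∖A) = X∖∅ = {s, q, t, u, r, p}
Let k=closure and c=complement:
  1. A     = {s, q, u, p}
  2. kA    = {s, q, t, u, r, p}
  3. cA    = {t, r}
  4. ckA   = ∅
— saturated at 4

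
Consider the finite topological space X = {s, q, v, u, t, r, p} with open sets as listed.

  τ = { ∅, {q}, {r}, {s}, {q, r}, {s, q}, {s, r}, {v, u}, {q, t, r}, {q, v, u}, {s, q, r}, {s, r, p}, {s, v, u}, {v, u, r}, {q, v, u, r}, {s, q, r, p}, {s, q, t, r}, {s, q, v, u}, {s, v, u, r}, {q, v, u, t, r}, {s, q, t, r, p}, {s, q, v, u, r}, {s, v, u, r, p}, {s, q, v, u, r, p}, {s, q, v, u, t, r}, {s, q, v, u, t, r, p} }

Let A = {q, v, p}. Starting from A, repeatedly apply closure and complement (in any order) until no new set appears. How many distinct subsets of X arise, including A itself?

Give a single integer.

12

closure: X∖int(X∖A) = X∖{s, r} = {q, v, u, t, p}
Let k=closure and c=complement:
  1. A     = {q, v, p}
  2. kA    = {q, v, u, t, p}
  3. cA    = {s, u, t, r}
  4. ckA   = {s, r}
  5. kcA   = {s, v, u, t, r, p}
  6. kckA  = {s, t, r, p}
  7. ckcA  = {q}
  8. ckckA = {q, v, u}
  9. kckcA = {q, t}
  10. kckckA = {q, v, u, t}
  11. ckckcA = {s, v, u, r, p}
  12. ckckckA = {s, r, p}
— saturated at 12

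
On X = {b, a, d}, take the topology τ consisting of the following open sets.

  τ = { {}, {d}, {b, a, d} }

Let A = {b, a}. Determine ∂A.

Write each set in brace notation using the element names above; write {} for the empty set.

open subsets of A: {}; so int(A) = {}
closure: X∖int(X∖A) = X∖{d} = {b, a}
∂A = {b, a} minus {} = {b, a}

{b, a}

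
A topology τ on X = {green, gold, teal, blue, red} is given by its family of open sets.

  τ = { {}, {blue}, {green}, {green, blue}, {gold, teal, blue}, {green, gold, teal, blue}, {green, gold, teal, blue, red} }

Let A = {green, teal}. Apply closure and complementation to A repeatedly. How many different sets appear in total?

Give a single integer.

8

cl via duality: int({gold, blue, red}) = {blue}, so X∖{blue} = {green, gold, teal, red}
Write k for closure, c for complement:
  1. A     = {green, teal}
  2. kA    = {green, gold, teal, red}
  3. cA    = {gold, blue, red}
  4. ckA   = {blue}
  5. kcA   = {gold, teal, blue, red}
  6. ckcA  = {green}
  7. kckcA = {green, red}
  8. ckckcA = {gold, teal, blue}
applying k or c yields no new set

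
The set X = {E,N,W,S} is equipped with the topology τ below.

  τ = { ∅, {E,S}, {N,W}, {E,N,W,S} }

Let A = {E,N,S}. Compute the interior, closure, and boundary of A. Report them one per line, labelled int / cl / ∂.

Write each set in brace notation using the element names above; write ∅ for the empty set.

opens ⊆ A: ∅, {E,S}; union → int = {E,S}
complement {W}; its interior ∅; cl(A) = X∖∅ = {E,N,W,S}
boundary = {E,N,W,S} ∖ {E,S} = {N,W}

int(A) = {E,S}
cl(A)  = {E,N,W,S}
∂A     = {N,W}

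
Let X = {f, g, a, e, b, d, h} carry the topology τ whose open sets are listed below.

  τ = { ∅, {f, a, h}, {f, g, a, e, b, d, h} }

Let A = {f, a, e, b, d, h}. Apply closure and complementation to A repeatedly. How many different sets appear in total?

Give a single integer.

6

cl via duality: int({g}) = ∅, so X∖∅ = {f, g, a, e, b, d, h}
Write k for closure, c for complement:
  1. A     = {f, a, e, b, d, h}
  2. kA    = {f, g, a, e, b, d, h}
  3. cA    = {g}
  4. ckA   = ∅
  5. kcA   = {g, e, b, d}
  6. ckcA  = {f, a, h}
applying k or c yields no new set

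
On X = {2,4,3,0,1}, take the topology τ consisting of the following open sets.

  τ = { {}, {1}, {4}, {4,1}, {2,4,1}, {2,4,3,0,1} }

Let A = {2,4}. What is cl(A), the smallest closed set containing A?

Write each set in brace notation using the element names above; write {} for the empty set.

X∖A={3,0,1}, int(X∖A)={1}, hence cl(A)={2,4,3,0}

{2,4,3,0}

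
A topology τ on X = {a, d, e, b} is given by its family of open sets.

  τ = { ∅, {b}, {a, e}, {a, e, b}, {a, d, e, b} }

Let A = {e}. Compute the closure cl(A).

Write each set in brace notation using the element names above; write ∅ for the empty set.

{a, d, e}

complement {a, d, b}; its interior {b}; cl(A) = X∖{b} = {a, d, e}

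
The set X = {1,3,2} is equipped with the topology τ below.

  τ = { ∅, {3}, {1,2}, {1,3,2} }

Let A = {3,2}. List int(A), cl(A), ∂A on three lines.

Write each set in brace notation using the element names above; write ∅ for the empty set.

int(A) = {3}
cl(A)  = {1,3,2}
∂A     = {1,2}

U open, U⊆A: ∅, {3}. int(A) = ⋃ = {3}
X∖A={1}, int(X∖A)=∅, hence cl(A)={1,3,2}
∂A: remove int from cl → {1,2}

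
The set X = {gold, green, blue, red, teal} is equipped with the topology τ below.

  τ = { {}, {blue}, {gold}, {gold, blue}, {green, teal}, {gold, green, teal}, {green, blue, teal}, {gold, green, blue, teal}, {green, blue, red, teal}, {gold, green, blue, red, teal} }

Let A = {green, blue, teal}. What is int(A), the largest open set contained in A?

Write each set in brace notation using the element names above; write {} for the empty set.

{green, blue, teal}

interior: largest open inside A is {green, blue, teal} (from {}, {blue}, {green, teal}, {green, blue, teal})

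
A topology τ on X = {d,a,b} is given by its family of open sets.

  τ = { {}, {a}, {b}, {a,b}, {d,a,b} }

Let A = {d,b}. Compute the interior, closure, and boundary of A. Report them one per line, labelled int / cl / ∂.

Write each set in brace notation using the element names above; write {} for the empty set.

interior: largest open inside A is {b} (from {}, {b})
cl via duality: int({a}) = {a}, so X∖{a} = {d,b}
cl∖int = {d}

int(A) = {b}
cl(A)  = {d,b}
∂A     = {d}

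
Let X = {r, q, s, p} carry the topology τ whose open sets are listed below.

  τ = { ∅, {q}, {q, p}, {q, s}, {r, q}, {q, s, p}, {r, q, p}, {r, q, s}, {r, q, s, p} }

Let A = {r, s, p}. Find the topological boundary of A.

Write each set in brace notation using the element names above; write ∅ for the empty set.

interior: largest open inside A is ∅ (from ∅)
cl via duality: int({q}) = {q}, so X∖{q} = {r, s, p}
cl∖int = {r, s, p}

{r, s, p}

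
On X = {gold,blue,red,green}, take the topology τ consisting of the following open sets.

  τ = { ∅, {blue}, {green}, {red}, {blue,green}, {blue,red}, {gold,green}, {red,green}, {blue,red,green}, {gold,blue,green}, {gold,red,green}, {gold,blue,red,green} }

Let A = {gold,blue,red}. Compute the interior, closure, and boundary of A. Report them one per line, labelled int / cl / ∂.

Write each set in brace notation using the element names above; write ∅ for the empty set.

interior: largest open inside A is {blue,red} (from ∅, {red}, {blue}, {blue,red})
cl via duality: int({green}) = {green}, so X∖{green} = {gold,blue,red}
cl∖int = {gold}

int(A) = {blue,red}
cl(A)  = {gold,blue,red}
∂A     = {gold}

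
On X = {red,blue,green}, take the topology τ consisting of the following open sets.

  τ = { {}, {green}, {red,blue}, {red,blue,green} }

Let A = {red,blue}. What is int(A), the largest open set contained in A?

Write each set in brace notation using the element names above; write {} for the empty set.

open subsets of A: {}, {red,blue}; so int(A) = {red,blue}

{red,blue}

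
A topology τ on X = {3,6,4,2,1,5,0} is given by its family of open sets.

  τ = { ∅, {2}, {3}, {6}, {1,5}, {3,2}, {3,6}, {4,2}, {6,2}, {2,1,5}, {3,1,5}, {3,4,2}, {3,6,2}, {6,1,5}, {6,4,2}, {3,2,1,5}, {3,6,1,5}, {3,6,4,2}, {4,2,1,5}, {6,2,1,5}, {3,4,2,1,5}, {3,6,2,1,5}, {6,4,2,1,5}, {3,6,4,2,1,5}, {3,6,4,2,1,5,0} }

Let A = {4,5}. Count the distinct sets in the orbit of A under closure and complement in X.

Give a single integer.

complement {3,6,2,1,0}; its interior {3,6,2}; cl(A) = X∖{3,6,2} = {4,1,5,0}
With k = closure, c = complement:
  1. A     = {4,5}
  2. kA    = {4,1,5,0}
  3. cA    = {3,6,2,1,0}
  4. ckA   = {3,6,2}
  5. kcA   = {3,6,4,2,1,5,0}
  6. kckA  = {3,6,4,2,0}
  7. ckcA  = ∅
  8. ckckA = {1,5}
  9. kckckA = {1,5,0}
  10. ckckckA = {3,6,4,2}
k, c of each give nothing new

10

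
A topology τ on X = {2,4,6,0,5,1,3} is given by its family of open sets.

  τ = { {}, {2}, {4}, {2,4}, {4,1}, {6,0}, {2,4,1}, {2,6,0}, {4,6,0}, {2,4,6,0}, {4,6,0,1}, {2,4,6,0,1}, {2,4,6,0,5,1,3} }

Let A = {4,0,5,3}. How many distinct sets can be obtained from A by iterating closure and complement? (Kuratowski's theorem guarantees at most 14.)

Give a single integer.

complement {2,6,1}; its interior {2}; cl(A) = X∖{2} = {4,6,0,5,1,3}
With k = closure, c = complement:
  1. A     = {4,0,5,3}
  2. kA    = {4,6,0,5,1,3}
  3. cA    = {2,6,1}
  4. ckA   = {2}
  5. kcA   = {2,6,0,5,1,3}
  6. kckA  = {2,5,3}
  7. ckcA  = {4}
  8. ckckA = {4,6,0,1}
  9. kckcA = {4,5,1,3}
  10. ckckcA = {2,6,0}
  11. kckckcA = {2,6,0,5,3}
  12. ckckckcA = {4,1}
k, c of each give nothing new

12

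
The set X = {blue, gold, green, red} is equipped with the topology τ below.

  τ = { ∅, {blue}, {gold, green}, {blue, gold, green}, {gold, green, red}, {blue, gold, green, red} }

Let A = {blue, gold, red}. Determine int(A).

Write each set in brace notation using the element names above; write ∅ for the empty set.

interior: largest open inside A is {blue} (from ∅, {blue})

{blue}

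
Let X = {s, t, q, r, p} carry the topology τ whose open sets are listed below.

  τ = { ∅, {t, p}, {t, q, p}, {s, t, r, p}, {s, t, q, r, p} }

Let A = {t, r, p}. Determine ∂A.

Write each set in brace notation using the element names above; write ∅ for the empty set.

{s, q, r}

interior: largest open inside A is {t, p} (from ∅, {t, p})
cl via duality: int({s, q}) = ∅, so X∖∅ = {s, t, q, r, p}
cl∖int = {s, q, r}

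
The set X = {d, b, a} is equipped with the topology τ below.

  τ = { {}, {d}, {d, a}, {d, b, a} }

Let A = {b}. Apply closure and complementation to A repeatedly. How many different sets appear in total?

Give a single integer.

4

X∖A={d, a}, int(X∖A)={d, a}, hence cl(A)={b}
Orbit (k=closure, c=complement):
  1. A     = {b}
  2. cA    = {d, a}
  3. kcA   = {d, b, a}
  4. ckcA  = {}
(closed under both — stop)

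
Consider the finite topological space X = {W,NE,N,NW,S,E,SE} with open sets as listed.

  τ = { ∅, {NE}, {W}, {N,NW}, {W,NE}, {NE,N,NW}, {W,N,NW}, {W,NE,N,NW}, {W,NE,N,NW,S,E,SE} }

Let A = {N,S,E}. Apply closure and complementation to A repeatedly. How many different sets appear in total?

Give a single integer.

8

complement {W,NE,NW,SE}; its interior {W,NE}; cl(A) = X∖{W,NE} = {N,NW,S,E,SE}
With k = closure, c = complement:
  1. A     = {N,S,E}
  2. kA    = {N,NW,S,E,SE}
  3. cA    = {W,NE,NW,SE}
  4. ckA   = {W,NE}
  5. kcA   = {W,NE,N,NW,S,E,SE}
  6. kckA  = {W,NE,S,E,SE}
  7. ckcA  = ∅
  8. ckckA = {N,NW}
k, c of each give nothing new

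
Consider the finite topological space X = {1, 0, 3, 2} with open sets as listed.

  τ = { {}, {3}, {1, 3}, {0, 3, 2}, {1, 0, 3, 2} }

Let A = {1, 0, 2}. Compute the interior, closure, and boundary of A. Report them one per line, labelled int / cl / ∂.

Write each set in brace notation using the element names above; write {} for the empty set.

int(A) = {}
cl(A)  = {1, 0, 2}
∂A     = {1, 0, 2}

opens ⊆ A: {}; union → int = {}
complement {3}; its interior {3}; cl(A) = X∖{3} = {1, 0, 2}
boundary = {1, 0, 2} ∖ {} = {1, 0, 2}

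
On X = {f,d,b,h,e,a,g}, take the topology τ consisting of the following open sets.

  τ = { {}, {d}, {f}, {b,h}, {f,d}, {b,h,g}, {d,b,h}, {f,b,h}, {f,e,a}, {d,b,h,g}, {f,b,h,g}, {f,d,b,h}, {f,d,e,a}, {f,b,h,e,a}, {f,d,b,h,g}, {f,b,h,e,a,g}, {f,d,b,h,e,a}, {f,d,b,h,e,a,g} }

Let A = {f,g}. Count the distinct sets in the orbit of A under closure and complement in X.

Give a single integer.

X∖A={d,b,h,e,a}, int(X∖A)={d,b,h}, hence cl(A)={f,e,a,g}
Orbit (k=closure, c=complement):
  1. A     = {f,g}
  2. kA    = {f,e,a,g}
  3. cA    = {d,b,h,e,a}
  4. ckA   = {d,b,h}
  5. kcA   = {d,b,h,e,a,g}
  6. kckA  = {d,b,h,g}
  7. ckcA  = {f}
  8. ckckA = {f,e,a}
(closed under both — stop)

8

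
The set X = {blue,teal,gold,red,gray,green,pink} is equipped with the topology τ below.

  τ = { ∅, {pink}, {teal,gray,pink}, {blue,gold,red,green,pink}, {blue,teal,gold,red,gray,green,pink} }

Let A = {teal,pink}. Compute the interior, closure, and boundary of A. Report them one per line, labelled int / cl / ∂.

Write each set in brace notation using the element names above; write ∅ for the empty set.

int(A) = {pink}
cl(A)  = {blue,teal,gold,red,gray,green,pink}
∂A     = {blue,teal,gold,red,gray,green}

interior: largest open inside A is {pink} (from ∅, {pink})
cl via duality: int({blue,gold,red,gray,green}) = ∅, so X∖∅ = {blue,teal,gold,red,gray,green,pink}
cl∖int = {blue,teal,gold,red,gray,green}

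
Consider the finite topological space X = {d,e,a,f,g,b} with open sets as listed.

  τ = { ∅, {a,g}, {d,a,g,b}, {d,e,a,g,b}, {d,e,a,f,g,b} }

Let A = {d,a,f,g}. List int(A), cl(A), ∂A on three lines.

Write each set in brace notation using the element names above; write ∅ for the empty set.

int(A) = {a,g}
cl(A)  = {d,e,a,f,g,b}
∂A     = {d,e,f,b}

open subsets of A: ∅, {a,g}; so int(A) = {a,g}
closure: X∖int(X∖A) = X∖∅ = {d,e,a,f,g,b}
∂A = {d,e,a,f,g,b} minus {a,g} = {d,e,f,b}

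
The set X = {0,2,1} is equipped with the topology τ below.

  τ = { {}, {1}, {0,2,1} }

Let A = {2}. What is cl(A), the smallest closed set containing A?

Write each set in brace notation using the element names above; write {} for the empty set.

cl via duality: int({0,1}) = {1}, so X∖{1} = {0,2}

{0,2}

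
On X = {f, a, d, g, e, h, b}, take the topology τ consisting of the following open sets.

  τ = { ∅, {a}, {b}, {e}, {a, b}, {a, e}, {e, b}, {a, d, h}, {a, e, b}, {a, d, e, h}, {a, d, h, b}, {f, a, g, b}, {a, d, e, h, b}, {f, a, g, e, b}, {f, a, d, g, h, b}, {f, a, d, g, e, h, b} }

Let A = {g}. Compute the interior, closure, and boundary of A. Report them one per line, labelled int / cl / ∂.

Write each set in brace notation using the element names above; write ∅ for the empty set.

interior: largest open inside A is ∅ (from ∅)
cl via duality: int({f, a, d, e, h, b}) = {a, d, e, h, b}, so X∖{a, d, e, h, b} = {f, g}
cl∖int = {f, g}

int(A) = ∅
cl(A)  = {f, g}
∂A     = {f, g}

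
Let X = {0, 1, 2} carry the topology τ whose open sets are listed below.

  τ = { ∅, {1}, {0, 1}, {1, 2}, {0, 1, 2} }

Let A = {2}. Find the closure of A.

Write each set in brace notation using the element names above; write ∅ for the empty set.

{2}

closure: X∖int(X∖A) = X∖{0, 1} = {2}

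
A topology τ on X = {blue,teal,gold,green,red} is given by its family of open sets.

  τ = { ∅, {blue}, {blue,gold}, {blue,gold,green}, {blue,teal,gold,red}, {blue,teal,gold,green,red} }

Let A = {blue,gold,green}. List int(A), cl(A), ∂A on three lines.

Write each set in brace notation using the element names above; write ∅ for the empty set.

int(A) = {blue,gold,green}
cl(A)  = {blue,teal,gold,green,red}
∂A     = {teal,red}

U open, U⊆A: ∅, {blue}, {blue,gold}, {blue,gold,green}. int(A) = ⋃ = {blue,gold,green}
X∖A={teal,red}, int(X∖A)=∅, hence cl(A)={blue,teal,gold,green,red}
∂A: remove int from cl → {teal,red}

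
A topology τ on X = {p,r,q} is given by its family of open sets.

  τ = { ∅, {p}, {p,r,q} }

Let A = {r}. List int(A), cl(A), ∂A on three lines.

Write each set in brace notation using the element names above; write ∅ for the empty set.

open subsets of A: ∅; so int(A) = ∅
closure: X∖int(X∖A) = X∖{p} = {r,q}
∂A = {r,q} minus ∅ = {r,q}

int(A) = ∅
cl(A)  = {r,q}
∂A     = {r,q}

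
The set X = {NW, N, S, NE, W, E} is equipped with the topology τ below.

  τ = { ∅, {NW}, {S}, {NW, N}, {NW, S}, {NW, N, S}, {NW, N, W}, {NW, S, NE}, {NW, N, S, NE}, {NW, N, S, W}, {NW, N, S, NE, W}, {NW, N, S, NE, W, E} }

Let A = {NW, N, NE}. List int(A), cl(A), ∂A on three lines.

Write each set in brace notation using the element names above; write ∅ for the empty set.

int(A) = {NW, N}
cl(A)  = {NW, N, NE, W, E}
∂A     = {NE, W, E}

opens ⊆ A: ∅, {NW}, {NW, N}; union → int = {NW, N}
complement {S, W, E}; its interior {S}; cl(A) = X∖{S} = {NW, N, NE, W, E}
boundary = {NW, N, NE, W, E} ∖ {NW, N} = {NE, W, E}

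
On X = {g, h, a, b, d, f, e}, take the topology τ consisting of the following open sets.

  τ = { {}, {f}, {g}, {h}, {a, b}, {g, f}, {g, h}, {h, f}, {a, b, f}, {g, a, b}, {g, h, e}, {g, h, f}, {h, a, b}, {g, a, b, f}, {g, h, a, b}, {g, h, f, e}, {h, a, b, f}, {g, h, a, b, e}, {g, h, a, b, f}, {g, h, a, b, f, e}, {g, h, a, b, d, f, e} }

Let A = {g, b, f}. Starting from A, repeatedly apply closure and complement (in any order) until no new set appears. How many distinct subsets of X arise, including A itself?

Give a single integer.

10

closure: X∖int(X∖A) = X∖{h} = {g, a, b, d, f, e}
Let k=closure and c=complement:
  1. A     = {g, b, f}
  2. kA    = {g, a, b, d, f, e}
  3. cA    = {h, a, d, e}
  4. ckA   = {h}
  5. kcA   = {h, a, b, d, e}
  6. kckA  = {h, d, e}
  7. ckcA  = {g, f}
  8. ckckA = {g, a, b, f}
  9. kckcA = {g, d, f, e}
  10. ckckcA = {h, a, b}
— saturated at 10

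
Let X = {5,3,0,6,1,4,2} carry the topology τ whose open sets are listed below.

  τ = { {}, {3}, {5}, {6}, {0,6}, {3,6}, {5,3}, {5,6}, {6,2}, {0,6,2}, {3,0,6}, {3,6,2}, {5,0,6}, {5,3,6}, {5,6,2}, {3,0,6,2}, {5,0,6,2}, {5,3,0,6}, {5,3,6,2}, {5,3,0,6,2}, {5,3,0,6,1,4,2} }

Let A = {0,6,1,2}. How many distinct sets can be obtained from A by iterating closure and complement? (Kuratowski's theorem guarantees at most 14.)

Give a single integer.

6

complement {5,3,4}; its interior {5,3}; cl(A) = X∖{5,3} = {0,6,1,4,2}
With k = closure, c = complement:
  1. A     = {0,6,1,2}
  2. kA    = {0,6,1,4,2}
  3. cA    = {5,3,4}
  4. ckA   = {5,3}
  5. kcA   = {5,3,1,4}
  6. ckcA  = {0,6,2}
k, c of each give nothing new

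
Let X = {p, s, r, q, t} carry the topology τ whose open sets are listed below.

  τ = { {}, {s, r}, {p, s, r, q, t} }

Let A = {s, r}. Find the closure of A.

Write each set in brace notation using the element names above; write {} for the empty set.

{p, s, r, q, t}

closure: X∖int(X∖A) = X∖{} = {p, s, r, q, t}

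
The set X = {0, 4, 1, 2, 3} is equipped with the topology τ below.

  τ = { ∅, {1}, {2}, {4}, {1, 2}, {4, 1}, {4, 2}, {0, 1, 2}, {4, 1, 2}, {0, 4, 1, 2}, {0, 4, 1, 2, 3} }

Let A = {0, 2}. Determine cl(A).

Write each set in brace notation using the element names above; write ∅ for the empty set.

{0, 2, 3}

closure: X∖int(X∖A) = X∖{4, 1} = {0, 2, 3}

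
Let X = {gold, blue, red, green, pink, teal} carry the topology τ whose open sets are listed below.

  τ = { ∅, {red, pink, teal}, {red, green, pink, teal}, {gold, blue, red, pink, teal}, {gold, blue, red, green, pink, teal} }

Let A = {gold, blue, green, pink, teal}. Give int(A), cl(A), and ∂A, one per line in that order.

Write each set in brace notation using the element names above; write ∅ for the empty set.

interior: largest open inside A is ∅ (from ∅)
cl via duality: int({red}) = ∅, so X∖∅ = {gold, blue, red, green, pink, teal}
cl∖int = {gold, blue, red, green, pink, teal}

int(A) = ∅
cl(A)  = {gold, blue, red, green, pink, teal}
∂A     = {gold, blue, red, green, pink, teal}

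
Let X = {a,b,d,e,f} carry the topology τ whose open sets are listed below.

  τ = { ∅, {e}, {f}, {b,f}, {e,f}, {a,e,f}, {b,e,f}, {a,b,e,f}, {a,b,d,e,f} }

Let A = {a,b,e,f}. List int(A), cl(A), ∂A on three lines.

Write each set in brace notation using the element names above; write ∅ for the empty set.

interior: largest open inside A is {a,b,e,f} (from ∅, {f}, {e}, {e,f}, {b,f}, {a,e,f}, {b,e,f}, {a,b,e,f})
cl via duality: int({d}) = ∅, so X∖∅ = {a,b,d,e,f}
cl∖int = {d}

int(A) = {a,b,e,f}
cl(A)  = {a,b,d,e,f}
∂A     = {d}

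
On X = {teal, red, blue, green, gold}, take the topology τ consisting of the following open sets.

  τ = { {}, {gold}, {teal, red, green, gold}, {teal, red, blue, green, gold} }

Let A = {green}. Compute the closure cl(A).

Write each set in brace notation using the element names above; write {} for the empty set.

closure: X∖int(X∖A) = X∖{gold} = {teal, red, blue, green}

{teal, red, blue, green}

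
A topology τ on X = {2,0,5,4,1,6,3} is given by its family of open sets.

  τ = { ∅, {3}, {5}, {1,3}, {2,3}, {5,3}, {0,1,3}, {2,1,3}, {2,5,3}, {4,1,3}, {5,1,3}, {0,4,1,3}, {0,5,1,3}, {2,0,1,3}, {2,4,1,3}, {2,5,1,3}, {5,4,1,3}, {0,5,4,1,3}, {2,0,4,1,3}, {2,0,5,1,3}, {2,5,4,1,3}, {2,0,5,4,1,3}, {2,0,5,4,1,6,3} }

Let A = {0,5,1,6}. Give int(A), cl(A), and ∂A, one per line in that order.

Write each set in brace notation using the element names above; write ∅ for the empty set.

opens ⊆ A: ∅, {5}; union → int = {5}
complement {2,4,3}; its interior {2,3}; cl(A) = X∖{2,3} = {0,5,4,1,6}
boundary = {0,5,4,1,6} ∖ {5} = {0,4,1,6}

int(A) = {5}
cl(A)  = {0,5,4,1,6}
∂A     = {0,4,1,6}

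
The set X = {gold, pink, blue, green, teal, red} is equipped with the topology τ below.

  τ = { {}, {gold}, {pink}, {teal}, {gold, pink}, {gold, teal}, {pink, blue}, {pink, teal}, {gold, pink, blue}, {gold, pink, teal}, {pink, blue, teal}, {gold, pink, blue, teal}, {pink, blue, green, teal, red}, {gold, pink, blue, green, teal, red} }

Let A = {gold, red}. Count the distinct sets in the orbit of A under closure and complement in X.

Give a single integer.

complement {pink, blue, green, teal}; its interior {pink, blue, teal}; cl(A) = X∖{pink, blue, teal} = {gold, green, red}
With k = closure, c = complement:
  1. A     = {gold, red}
  2. kA    = {gold, green, red}
  3. cA    = {pink, blue, green, teal}
  4. ckA   = {pink, blue, teal}
  5. kcA   = {pink, blue, green, teal, red}
  6. ckcA  = {gold}
k, c of each give nothing new

6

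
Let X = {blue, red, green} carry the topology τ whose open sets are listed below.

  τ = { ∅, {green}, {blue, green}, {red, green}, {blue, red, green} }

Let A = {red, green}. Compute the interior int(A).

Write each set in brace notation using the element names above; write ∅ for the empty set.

{red, green}

opens ⊆ A: ∅, {green}, {red, green}; union → int = {red, green}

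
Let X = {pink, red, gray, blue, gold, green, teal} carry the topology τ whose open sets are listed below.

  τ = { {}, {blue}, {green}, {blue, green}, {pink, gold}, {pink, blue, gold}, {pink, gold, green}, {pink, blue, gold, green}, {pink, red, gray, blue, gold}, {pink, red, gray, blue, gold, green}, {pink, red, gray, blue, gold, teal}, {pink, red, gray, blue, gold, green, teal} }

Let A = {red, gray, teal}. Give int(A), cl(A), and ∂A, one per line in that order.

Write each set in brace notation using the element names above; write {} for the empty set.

opens ⊆ A: {}; union → int = {}
complement {pink, blue, gold, green}; its interior {pink, blue, gold, green}; cl(A) = X∖{pink, blue, gold, green} = {red, gray, teal}
boundary = {red, gray, teal} ∖ {} = {red, gray, teal}

int(A) = {}
cl(A)  = {red, gray, teal}
∂A     = {red, gray, teal}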